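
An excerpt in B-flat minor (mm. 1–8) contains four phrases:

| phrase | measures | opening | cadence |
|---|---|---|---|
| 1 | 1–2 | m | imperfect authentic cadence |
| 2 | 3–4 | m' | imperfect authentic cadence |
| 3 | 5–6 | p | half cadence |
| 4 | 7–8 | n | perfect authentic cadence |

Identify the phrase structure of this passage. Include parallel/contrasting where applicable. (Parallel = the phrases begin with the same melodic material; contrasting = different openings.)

contrasting double period

Four phrases in two halves: the first half (measures 1–4) ends with an imperfect authentic cadence, the second (measures 5–8) with a perfect authentic cadence — a large antecedent–consequent pair, i.e. a double period.
Phrase 3 begins with different material from phrase 1, making it contrasting.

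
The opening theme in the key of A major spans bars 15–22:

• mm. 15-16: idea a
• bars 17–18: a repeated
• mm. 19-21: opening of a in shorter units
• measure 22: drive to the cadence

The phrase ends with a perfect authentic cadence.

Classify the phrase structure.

sentence

Basic idea (measures 15–16) + its repetition (mm. 17–18) form the presentation; fragmentation and cadence (measures 19-22) form the continuation — the 8-bar whole is a sentence.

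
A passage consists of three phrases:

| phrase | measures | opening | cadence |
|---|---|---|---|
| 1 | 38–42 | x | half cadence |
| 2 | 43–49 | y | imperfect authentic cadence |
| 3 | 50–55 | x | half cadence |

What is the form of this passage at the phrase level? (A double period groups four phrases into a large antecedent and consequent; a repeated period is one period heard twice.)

The final phrase closes with a half cadence, which is not stronger than the preceding imperfect authentic cadence; the 3 phrases lack an overall antecedent–consequent design and so form a phrase group.

phrase group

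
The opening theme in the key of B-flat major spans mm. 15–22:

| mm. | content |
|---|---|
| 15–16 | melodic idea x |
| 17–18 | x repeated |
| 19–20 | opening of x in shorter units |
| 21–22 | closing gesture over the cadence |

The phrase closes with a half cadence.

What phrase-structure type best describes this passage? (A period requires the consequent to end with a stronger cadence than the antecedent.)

Basic idea (measures 15–16) + its repetition (bars 17–18) form the presentation; fragmentation and cadence (mm. 19-22) form the continuation — the 8-bar whole is a sentence.

sentence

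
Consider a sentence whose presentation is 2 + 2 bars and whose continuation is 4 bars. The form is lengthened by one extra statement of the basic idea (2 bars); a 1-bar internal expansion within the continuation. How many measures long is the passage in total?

Basic sentence: 2 + 2 + 4 = 8 bars.
8 (basic form) + 2 (extra statement) + 1 (internal expansion) = 11.

11 measures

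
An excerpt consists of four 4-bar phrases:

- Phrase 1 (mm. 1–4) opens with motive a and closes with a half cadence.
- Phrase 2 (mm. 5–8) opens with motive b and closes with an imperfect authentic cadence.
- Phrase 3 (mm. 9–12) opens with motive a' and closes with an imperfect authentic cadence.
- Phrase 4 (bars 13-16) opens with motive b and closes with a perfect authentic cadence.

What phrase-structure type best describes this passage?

parallel double period

Four phrases in two halves: the first half (measures 1–8) ends with an imperfect authentic cadence, the second (mm. 9–16) with a perfect authentic cadence — a large antecedent–consequent pair, i.e. a double period.
Phrase 3 begins with the same material as phrase 1, making it parallel.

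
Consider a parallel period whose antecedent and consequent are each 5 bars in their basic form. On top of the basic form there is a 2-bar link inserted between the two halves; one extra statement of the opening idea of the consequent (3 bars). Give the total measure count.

15 measures

Basic parallel period: 5 + 5 = 10 bars.
10 (basic form) + 2 (link) + 3 (extra statement) = 15.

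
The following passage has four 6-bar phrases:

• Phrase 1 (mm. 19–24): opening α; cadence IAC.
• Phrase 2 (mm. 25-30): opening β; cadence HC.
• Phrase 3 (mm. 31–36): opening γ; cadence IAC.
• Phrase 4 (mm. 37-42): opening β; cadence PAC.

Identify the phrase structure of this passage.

Four phrases in two halves: the first half (bars 19-30) ends with a half cadence, the second (measures 31-42) with a perfect authentic cadence — a large antecedent–consequent pair, i.e. a double period.
Phrase 3 begins with different material from phrase 1, making it contrasting.

contrasting double period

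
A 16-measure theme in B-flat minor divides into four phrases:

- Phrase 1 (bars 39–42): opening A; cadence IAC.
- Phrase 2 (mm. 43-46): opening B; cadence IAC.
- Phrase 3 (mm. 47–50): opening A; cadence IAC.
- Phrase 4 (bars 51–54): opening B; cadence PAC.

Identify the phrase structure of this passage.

parallel double period

Four phrases in two halves: the first half (mm. 39–46) ends with an imperfect authentic cadence, the second (bars 47–54) with a perfect authentic cadence — a large antecedent–consequent pair, i.e. a double period.
Phrase 3 begins with the same material as phrase 1, making it parallel.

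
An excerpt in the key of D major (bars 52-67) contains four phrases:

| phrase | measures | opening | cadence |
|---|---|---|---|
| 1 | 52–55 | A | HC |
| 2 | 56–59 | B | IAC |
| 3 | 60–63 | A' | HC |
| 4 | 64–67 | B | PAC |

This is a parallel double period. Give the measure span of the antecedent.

measures 52–59

In a double period the first pair of phrases (ending imperfect authentic cadence) is the large antecedent and the second pair (ending perfect authentic cadence) is the large consequent; the antecedent is measures 52–59.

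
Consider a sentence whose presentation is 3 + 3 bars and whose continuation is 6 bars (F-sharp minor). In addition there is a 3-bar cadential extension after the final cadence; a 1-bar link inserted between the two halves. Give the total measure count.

16 measures

Basic sentence: 3 + 3 + 6 = 12 bars.
12 (basic form) + 3 (cadential extension) + 1 (link) = 16.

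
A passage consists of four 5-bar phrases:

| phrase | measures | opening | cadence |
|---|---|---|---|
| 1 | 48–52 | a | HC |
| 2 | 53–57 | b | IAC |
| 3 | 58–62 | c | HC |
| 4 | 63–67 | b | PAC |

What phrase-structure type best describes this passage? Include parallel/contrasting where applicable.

Four phrases in two halves: the first half (measures 48–57) ends with an imperfect authentic cadence, the second (mm. 58–67) with a perfect authentic cadence — a large antecedent–consequent pair, i.e. a double period.
Phrase 3 begins with different material from phrase 1, making it contrasting.

contrasting double period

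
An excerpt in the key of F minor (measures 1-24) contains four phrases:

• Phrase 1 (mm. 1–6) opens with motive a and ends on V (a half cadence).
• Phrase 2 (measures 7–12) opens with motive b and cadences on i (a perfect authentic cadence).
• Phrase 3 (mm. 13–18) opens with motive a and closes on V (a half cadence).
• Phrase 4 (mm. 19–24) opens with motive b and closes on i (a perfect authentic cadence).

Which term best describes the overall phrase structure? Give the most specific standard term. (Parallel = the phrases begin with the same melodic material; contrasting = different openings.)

The cadence pattern HC–PAC–HC–PAC is weak–strong twice, and phrases 3–4 restate phrases 1–2: a period heard twice, not a double period (which would end weakly at phrase 2).

repeated period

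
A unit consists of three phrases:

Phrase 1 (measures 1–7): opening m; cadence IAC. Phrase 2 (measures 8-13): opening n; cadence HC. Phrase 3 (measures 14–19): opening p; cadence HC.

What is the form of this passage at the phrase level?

The final phrase closes with a half cadence, which is not stronger than the preceding half cadence; the 3 phrases lack an overall antecedent–consequent design and so form a phrase group.

phrase group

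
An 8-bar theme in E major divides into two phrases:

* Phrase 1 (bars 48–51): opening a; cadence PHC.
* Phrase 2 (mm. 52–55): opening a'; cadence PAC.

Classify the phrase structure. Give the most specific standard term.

parallel period

Phrase 1 ends with a Phrygian half cadence (weaker) and phrase 2 with a perfect authentic cadence (stronger): antecedent + consequent = a period.
The two phrases open with the same material (a / a'), so the period is parallel.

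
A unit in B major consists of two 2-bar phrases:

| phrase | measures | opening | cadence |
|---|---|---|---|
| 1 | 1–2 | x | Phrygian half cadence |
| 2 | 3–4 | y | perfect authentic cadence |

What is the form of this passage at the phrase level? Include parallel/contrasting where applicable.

Phrase 1 ends with a Phrygian half cadence (weaker) and phrase 2 with a perfect authentic cadence (stronger): antecedent + consequent = a period.
The two phrases open with different material (x / y), so the period is contrasting.

contrasting period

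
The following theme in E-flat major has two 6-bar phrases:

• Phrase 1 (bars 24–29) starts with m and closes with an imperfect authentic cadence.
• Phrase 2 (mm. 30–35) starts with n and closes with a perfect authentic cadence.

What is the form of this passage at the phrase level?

contrasting period

Phrase 1 ends with an imperfect authentic cadence (weaker) and phrase 2 with a perfect authentic cadence (stronger): antecedent + consequent = a period.
The two phrases open with different material (m / n), so the period is contrasting.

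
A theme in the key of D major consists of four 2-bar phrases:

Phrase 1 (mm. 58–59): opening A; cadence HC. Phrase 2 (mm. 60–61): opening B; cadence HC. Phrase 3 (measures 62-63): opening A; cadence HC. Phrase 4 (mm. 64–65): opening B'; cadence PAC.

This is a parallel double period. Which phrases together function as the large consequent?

In a double period the first pair of phrases (ending half cadence) is the large antecedent and the second pair (ending perfect authentic cadence) is the large consequent; the consequent is phrases 3 and 4.

phrases 3 and 4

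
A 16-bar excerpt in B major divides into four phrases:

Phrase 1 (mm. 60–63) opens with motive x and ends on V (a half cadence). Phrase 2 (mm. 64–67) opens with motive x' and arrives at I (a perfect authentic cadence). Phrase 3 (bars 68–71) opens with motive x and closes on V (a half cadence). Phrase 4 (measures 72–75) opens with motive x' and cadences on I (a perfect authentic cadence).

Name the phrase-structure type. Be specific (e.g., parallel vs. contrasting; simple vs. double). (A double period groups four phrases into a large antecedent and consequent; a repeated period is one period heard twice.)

repeated period

The cadence pattern HC–PAC–HC–PAC is weak–strong twice, and phrases 3–4 restate phrases 1–2: a period heard twice, not a double period (which would end weakly at phrase 2).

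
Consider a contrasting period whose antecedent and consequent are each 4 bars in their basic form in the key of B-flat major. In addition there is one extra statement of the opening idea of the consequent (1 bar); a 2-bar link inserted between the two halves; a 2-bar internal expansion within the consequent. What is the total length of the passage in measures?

13 measures

Basic contrasting period: 4 + 4 = 8 bars.
8 (basic form) + 1 (extra statement) + 2 (link) + 2 (internal expansion) = 13.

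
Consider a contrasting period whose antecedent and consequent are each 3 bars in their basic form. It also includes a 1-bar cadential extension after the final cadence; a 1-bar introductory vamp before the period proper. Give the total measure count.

8 measures

Basic contrasting period: 3 + 3 = 6 bars.
6 (basic form) + 1 (cadential extension) + 1 (introduction) = 8.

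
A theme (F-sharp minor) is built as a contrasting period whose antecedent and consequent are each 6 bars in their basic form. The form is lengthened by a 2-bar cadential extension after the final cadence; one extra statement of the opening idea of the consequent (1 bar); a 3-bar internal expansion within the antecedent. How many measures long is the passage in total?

Basic contrasting period: 6 + 6 = 12 bars.
12 (basic form) + 2 (cadential extension) + 1 (extra statement) + 3 (internal expansion) = 18.

18 measures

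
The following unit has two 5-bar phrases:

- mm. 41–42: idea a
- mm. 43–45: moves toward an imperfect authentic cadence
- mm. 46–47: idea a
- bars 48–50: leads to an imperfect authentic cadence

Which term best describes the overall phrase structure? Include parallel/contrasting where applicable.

Both phrases have the same opening (a) and the same cadence (imperfect authentic cadence): the second is a restatement, not a consequent, so this is a repeated phrase rather than a period.

repeated phrase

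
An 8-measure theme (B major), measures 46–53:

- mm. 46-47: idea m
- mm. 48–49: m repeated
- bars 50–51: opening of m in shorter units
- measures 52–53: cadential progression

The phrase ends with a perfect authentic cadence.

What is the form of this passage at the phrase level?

sentence

Basic idea (bars 46-47) + its repetition (mm. 48–49) form the presentation; fragmentation and cadence (mm. 50–53) form the continuation — the 8-bar whole is a sentence.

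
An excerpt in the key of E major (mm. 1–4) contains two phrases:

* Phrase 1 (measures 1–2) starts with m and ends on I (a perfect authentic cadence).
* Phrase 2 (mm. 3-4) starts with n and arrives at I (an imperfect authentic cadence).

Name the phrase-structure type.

The second phrase closes with an imperfect authentic cadence, which is not stronger than the first phrase's perfect authentic cadence; without a weak→strong cadential pair there is no antecedent–consequent relationship, so this is a phrase group rather than a period.

phrase group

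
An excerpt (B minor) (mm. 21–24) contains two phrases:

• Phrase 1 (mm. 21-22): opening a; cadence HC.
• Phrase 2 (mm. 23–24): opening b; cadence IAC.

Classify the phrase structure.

Phrase 1 ends with a half cadence (weaker) and phrase 2 with an imperfect authentic cadence (stronger): antecedent + consequent = a period.
The two phrases open with different material (a / b), so the period is contrasting.

contrasting period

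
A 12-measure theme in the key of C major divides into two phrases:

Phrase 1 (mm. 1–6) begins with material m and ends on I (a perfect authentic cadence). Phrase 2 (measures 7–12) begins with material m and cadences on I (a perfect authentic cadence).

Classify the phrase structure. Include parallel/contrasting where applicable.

Both phrases have the same opening (m) and the same cadence (perfect authentic cadence): the second is a restatement, not a consequent, so this is a repeated phrase rather than a period.

repeated phrase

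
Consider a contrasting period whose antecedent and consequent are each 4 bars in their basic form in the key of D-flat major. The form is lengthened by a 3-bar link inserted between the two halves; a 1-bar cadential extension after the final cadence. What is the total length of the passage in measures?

12 measures

Basic contrasting period: 4 + 4 = 8 bars.
8 (basic form) + 3 (link) + 1 (cadential extension) = 12.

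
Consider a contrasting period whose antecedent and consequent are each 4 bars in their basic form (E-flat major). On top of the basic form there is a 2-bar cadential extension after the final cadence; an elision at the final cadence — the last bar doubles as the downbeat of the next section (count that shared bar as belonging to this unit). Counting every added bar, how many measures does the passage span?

10 measures

Basic contrasting period: 4 + 4 = 8 bars.
8 (basic form) + 2 (cadential extension) = 10.
The elision shares a bar with the next section but does not change this unit's count.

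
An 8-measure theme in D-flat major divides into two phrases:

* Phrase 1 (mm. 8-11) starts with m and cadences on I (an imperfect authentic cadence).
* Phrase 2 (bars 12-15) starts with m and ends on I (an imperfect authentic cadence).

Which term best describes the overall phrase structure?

repeated phrase

Both phrases have the same opening (m) and the same cadence (imperfect authentic cadence): the second is a restatement, not a consequent, so this is a repeated phrase rather than a period.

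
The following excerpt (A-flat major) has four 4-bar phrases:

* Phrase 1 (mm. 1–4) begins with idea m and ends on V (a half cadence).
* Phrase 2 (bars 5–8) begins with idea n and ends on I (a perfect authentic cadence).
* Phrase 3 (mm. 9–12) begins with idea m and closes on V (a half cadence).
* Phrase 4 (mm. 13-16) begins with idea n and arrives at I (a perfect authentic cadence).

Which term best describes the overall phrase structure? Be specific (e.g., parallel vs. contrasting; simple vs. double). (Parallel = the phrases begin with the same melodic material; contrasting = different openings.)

The cadence pattern HC–PAC–HC–PAC is weak–strong twice, and phrases 3–4 restate phrases 1–2: a period heard twice, not a double period (which would end weakly at phrase 2).

repeated period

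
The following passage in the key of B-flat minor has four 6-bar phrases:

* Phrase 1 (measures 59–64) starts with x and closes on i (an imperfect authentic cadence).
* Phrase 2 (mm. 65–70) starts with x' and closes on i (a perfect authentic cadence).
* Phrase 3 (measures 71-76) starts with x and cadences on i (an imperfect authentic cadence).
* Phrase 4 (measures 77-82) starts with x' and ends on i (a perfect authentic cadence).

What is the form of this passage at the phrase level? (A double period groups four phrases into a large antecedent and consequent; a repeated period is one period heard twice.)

repeated period

The cadence pattern IAC–PAC–IAC–PAC is weak–strong twice, and phrases 3–4 restate phrases 1–2: a period heard twice, not a double period (which would end weakly at phrase 2).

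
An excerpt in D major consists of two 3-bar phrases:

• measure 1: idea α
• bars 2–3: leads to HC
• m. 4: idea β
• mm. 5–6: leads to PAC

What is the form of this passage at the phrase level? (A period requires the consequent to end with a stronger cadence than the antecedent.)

contrasting period

Phrase 1 ends with a half cadence (weaker) and phrase 2 with a perfect authentic cadence (stronger): antecedent + consequent = a period.
The two phrases open with different material (α / β), so the period is contrasting.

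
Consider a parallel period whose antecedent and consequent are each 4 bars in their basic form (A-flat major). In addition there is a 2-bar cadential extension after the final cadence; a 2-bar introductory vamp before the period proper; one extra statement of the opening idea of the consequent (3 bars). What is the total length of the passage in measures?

15 measures

Basic parallel period: 4 + 4 = 8 bars.
8 (basic form) + 2 (cadential extension) + 2 (introduction) + 3 (extra statement) = 15.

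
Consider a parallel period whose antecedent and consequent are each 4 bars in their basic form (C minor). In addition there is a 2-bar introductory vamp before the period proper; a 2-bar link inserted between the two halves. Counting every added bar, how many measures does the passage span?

12 measures

Basic parallel period: 4 + 4 = 8 bars.
8 (basic form) + 2 (introduction) + 2 (link) = 12.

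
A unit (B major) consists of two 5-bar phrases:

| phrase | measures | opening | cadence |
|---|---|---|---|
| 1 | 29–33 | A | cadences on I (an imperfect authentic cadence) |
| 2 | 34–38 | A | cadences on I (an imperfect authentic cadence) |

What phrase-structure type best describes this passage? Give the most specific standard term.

repeated phrase

Both phrases have the same opening (A) and the same cadence (imperfect authentic cadence): the second is a restatement, not a consequent, so this is a repeated phrase rather than a period.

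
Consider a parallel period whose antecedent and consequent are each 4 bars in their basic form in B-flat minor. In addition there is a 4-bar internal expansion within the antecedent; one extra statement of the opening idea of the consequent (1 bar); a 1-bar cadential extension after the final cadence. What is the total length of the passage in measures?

Basic parallel period: 4 + 4 = 8 bars.
8 (basic form) + 4 (internal expansion) + 1 (extra statement) + 1 (cadential extension) = 14.

14 measures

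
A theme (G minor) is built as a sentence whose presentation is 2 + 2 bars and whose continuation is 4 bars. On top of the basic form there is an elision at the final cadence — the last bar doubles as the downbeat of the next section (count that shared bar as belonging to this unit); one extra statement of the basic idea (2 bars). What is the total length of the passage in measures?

Basic sentence: 2 + 2 + 4 = 8 bars.
8 (basic form) + 2 (extra statement) = 10.
The elision shares a bar with the next section but does not change this unit's count.

10 measures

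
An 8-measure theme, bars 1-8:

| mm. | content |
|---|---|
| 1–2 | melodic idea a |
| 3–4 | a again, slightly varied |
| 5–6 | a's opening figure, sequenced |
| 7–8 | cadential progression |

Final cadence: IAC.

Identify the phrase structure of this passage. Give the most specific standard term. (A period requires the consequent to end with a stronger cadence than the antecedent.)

sentence

Basic idea (bars 1–2) + its repetition (mm. 3–4) form the presentation; fragmentation and cadence (mm. 5–8) form the continuation — the 8-bar whole is a sentence.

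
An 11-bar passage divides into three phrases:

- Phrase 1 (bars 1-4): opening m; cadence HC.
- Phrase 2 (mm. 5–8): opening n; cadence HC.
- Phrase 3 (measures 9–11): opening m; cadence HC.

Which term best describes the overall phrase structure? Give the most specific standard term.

The final phrase closes with a half cadence, which is not stronger than the preceding half cadence; the 3 phrases lack an overall antecedent–consequent design and so form a phrase group.

phrase group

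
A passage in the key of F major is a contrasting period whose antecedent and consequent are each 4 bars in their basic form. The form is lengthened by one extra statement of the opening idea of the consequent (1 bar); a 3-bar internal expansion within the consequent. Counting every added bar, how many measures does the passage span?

12 measures

Basic contrasting period: 4 + 4 = 8 bars.
8 (basic form) + 1 (extra statement) + 3 (internal expansion) = 12.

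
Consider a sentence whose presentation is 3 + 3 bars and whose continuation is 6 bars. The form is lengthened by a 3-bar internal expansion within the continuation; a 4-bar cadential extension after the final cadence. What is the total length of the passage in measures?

19 measures

Basic sentence: 3 + 3 + 6 = 12 bars.
12 (basic form) + 3 (internal expansion) + 4 (cadential extension) = 19.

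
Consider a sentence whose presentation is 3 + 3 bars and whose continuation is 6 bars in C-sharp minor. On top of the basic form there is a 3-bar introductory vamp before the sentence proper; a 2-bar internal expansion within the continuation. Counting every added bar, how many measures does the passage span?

Basic sentence: 3 + 3 + 6 = 12 bars.
12 (basic form) + 3 (introduction) + 2 (internal expansion) = 17.

17 measures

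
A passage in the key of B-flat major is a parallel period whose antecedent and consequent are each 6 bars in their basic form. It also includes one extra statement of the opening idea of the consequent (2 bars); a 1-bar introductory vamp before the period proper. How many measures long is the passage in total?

Basic parallel period: 6 + 6 = 12 bars.
12 (basic form) + 2 (extra statement) + 1 (introduction) = 15.

15 measures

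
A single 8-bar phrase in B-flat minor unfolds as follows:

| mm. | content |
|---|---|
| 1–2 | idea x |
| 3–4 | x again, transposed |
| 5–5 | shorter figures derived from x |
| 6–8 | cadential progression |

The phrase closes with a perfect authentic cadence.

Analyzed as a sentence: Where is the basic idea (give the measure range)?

measures 1–2

The presentation of a sentence is the basic idea (mm. 1–2) plus its repetition (mm. 3–4); the basic idea is therefore measures 1-2.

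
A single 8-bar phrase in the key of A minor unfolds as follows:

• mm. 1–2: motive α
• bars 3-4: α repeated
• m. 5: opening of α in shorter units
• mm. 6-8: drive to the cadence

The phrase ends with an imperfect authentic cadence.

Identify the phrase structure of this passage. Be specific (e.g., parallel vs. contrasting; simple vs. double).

sentence

Basic idea (bars 1–2) + its repetition (mm. 3–4) form the presentation; fragmentation and cadence (mm. 5-8) form the continuation — the 8-bar whole is a sentence.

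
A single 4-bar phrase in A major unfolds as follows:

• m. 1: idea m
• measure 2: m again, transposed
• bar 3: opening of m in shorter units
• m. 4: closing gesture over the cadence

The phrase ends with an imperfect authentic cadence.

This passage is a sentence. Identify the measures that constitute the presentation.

The presentation of a sentence is the basic idea (m. 1) plus its repetition (measure 2); the presentation is therefore measures 1-2.

measures 1–2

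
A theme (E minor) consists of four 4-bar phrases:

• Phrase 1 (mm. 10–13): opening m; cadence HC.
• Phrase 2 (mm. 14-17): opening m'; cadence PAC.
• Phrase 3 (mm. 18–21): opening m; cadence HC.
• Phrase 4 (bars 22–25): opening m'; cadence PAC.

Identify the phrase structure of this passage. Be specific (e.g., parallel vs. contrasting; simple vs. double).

repeated period

The cadence pattern HC–PAC–HC–PAC is weak–strong twice, and phrases 3–4 restate phrases 1–2: a period heard twice, not a double period (which would end weakly at phrase 2).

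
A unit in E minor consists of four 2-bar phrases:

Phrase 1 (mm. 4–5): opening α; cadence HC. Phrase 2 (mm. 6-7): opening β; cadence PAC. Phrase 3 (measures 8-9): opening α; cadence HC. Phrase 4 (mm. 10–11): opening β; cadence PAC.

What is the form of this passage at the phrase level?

repeated period

The cadence pattern HC–PAC–HC–PAC is weak–strong twice, and phrases 3–4 restate phrases 1–2: a period heard twice, not a double period (which would end weakly at phrase 2).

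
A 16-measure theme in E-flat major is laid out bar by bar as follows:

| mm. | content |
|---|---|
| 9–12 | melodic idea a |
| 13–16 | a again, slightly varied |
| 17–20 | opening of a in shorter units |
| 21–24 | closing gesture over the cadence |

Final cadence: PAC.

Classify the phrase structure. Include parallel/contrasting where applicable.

sentence

Basic idea (mm. 9–12) + its repetition (measures 13-16) form the presentation; fragmentation and cadence (mm. 17-24) form the continuation — the 16-bar whole is a sentence.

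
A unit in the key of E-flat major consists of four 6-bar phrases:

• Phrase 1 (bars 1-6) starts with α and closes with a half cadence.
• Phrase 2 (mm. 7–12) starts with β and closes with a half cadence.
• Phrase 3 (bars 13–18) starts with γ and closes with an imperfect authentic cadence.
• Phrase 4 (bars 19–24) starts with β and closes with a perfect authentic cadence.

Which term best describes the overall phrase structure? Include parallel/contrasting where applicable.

contrasting double period

Four phrases in two halves: the first half (mm. 1–12) ends with a half cadence, the second (measures 13–24) with a perfect authentic cadence — a large antecedent–consequent pair, i.e. a double period.
Phrase 3 begins with different material from phrase 1, making it contrasting.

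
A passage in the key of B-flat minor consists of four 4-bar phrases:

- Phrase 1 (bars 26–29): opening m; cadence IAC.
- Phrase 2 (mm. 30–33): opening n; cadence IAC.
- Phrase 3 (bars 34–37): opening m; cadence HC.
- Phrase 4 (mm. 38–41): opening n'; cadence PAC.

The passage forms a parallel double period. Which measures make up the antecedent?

In a double period the first pair of phrases (ending imperfect authentic cadence) is the large antecedent and the second pair (ending perfect authentic cadence) is the large consequent; the antecedent is measures 26–33.

measures 26–33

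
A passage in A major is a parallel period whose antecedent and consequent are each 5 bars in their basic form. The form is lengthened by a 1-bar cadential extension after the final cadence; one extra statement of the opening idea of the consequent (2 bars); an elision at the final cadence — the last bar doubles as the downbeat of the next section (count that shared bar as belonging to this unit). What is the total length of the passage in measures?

13 measures

Basic parallel period: 5 + 5 = 10 bars.
10 (basic form) + 1 (cadential extension) + 2 (extra statement) = 13.
The elision shares a bar with the next section but does not change this unit's count.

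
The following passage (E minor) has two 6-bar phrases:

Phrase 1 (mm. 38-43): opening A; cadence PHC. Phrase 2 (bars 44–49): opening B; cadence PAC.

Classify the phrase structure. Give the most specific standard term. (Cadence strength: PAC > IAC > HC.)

Phrase 1 ends with a Phrygian half cadence (weaker) and phrase 2 with a perfect authentic cadence (stronger): antecedent + consequent = a period.
The two phrases open with different material (A / B), so the period is contrasting.

contrasting period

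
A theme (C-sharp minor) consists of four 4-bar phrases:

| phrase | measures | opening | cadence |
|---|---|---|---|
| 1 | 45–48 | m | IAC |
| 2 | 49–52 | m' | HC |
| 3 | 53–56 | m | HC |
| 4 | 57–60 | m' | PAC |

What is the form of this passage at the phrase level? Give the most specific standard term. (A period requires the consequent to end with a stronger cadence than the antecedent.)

parallel double period

Four phrases in two halves: the first half (mm. 45-52) ends with a half cadence, the second (mm. 53–60) with a perfect authentic cadence — a large antecedent–consequent pair, i.e. a double period.
Phrase 3 begins with the same material as phrase 1, making it parallel.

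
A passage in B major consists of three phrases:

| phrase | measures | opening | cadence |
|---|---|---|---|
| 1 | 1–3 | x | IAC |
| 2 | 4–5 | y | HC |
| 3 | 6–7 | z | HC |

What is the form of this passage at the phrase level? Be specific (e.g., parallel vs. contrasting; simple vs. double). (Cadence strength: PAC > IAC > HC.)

The final phrase closes with a half cadence, which is not stronger than the preceding half cadence; the 3 phrases lack an overall antecedent–consequent design and so form a phrase group.

phrase group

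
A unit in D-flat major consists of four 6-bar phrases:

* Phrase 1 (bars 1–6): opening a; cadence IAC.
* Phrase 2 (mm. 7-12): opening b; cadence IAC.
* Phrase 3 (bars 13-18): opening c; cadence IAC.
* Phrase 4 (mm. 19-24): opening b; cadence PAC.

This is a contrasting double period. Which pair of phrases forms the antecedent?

In a double period the first pair of phrases (ending imperfect authentic cadence) is the large antecedent and the second pair (ending perfect authentic cadence) is the large consequent; the antecedent is phrases 1 and 2.

phrases 1 and 2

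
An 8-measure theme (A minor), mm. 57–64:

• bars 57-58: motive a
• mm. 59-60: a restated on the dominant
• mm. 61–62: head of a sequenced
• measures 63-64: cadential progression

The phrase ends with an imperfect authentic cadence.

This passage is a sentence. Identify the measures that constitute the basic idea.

The presentation of a sentence is the basic idea (mm. 57-58) plus its repetition (measures 59-60); the basic idea is therefore bars 57-58.

measures 57–58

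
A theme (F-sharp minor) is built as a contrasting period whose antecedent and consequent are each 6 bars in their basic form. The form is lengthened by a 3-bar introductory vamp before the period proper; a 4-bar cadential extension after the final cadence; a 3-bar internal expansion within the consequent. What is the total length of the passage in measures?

Basic contrasting period: 6 + 6 = 12 bars.
12 (basic form) + 3 (introduction) + 4 (cadential extension) + 3 (internal expansion) = 22.

22 measures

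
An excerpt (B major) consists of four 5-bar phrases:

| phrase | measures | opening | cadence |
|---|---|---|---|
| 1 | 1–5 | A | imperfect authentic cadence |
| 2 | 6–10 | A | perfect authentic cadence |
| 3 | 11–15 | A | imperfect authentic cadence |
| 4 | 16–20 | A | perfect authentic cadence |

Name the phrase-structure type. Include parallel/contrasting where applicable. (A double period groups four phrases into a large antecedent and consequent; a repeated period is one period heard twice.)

The cadence pattern IAC–PAC–IAC–PAC is weak–strong twice, and phrases 3–4 restate phrases 1–2: a period heard twice, not a double period (which would end weakly at phrase 2).

repeated period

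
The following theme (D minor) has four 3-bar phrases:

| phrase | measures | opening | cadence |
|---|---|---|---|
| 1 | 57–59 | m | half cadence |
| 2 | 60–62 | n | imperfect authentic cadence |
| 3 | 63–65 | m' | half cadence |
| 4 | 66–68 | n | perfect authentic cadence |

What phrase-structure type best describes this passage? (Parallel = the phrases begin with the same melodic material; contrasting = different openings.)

Four phrases in two halves: the first half (measures 57–62) ends with an imperfect authentic cadence, the second (bars 63–68) with a perfect authentic cadence — a large antecedent–consequent pair, i.e. a double period.
Phrase 3 begins with the same material as phrase 1, making it parallel.

parallel double period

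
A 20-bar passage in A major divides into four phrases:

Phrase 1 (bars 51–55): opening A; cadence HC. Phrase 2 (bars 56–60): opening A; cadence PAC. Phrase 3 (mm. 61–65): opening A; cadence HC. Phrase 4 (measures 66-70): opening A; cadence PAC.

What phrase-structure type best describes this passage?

repeated period

The cadence pattern HC–PAC–HC–PAC is weak–strong twice, and phrases 3–4 restate phrases 1–2: a period heard twice, not a double period (which would end weakly at phrase 2).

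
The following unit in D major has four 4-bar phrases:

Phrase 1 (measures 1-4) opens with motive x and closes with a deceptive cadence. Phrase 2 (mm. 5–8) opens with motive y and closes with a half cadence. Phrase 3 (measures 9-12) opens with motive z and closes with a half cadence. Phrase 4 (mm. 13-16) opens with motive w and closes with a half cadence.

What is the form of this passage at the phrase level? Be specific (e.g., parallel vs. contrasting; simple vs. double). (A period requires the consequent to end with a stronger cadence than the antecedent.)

Phrase 4 ends with a half cadence, no stronger than phrase 2's half cadence, so the four phrases do not form a double period; nor do phrases 3–4 duplicate 1–2, so it is not a repeated period. With no phrase reaching a conclusive cadence, the passage is a phrase group.

phrase group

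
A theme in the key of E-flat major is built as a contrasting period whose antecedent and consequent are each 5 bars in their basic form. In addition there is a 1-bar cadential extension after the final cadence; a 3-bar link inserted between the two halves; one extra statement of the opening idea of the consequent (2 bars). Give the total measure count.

16 measures

Basic contrasting period: 5 + 5 = 10 bars.
10 (basic form) + 1 (cadential extension) + 3 (link) + 2 (extra statement) = 16.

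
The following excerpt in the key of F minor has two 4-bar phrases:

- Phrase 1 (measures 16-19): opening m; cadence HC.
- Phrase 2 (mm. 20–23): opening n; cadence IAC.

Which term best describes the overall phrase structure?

contrasting period

Phrase 1 ends with a half cadence (weaker) and phrase 2 with an imperfect authentic cadence (stronger): antecedent + consequent = a period.
The two phrases open with different material (m / n), so the period is contrasting.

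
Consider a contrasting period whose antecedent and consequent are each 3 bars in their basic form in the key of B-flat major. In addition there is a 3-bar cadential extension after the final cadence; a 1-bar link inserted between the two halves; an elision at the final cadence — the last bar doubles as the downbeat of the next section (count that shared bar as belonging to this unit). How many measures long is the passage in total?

10 measures

Basic contrasting period: 3 + 3 = 6 bars.
6 (basic form) + 3 (cadential extension) + 1 (link) = 10.
The elision shares a bar with the next section but does not change this unit's count.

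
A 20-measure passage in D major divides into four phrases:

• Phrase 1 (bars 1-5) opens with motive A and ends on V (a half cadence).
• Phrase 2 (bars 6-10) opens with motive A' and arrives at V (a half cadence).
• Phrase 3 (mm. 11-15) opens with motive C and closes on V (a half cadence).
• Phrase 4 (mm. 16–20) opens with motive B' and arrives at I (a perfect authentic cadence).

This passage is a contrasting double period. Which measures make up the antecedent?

measures 1–10

In a double period the four phrases pair into a large antecedent (phrases 1–2, ending half cadence) and a large consequent (phrases 3–4, ending perfect authentic cadence). The antecedent spans measures 1–10.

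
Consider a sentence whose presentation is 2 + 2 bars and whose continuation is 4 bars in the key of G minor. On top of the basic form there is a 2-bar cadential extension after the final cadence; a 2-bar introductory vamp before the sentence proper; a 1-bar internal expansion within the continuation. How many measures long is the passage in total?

13 measures

Basic sentence: 2 + 2 + 4 = 8 bars.
8 (basic form) + 2 (cadential extension) + 2 (introduction) + 1 (internal expansion) = 13.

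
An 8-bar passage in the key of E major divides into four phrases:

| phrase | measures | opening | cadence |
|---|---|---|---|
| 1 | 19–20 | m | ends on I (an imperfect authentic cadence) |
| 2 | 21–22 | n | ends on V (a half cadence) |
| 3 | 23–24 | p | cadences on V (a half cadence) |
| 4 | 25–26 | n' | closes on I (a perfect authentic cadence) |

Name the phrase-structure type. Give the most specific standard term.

Four phrases in two halves: the first half (mm. 19-22) ends with a half cadence, the second (mm. 23-26) with a perfect authentic cadence — a large antecedent–consequent pair, i.e. a double period.
Phrase 3 begins with different material from phrase 1, making it contrasting.

contrasting double period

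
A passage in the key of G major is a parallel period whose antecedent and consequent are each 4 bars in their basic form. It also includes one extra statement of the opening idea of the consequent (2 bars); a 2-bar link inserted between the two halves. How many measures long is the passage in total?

12 measures

Basic parallel period: 4 + 4 = 8 bars.
8 (basic form) + 2 (extra statement) + 2 (link) = 12.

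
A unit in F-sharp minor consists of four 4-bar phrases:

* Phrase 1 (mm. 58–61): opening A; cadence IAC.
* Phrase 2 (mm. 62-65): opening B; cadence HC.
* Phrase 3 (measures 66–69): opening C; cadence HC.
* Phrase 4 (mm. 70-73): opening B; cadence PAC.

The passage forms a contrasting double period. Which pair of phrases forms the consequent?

phrases 3 and 4

In a double period the first pair of phrases (ending half cadence) is the large antecedent and the second pair (ending perfect authentic cadence) is the large consequent; the consequent is phrases 3 and 4.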